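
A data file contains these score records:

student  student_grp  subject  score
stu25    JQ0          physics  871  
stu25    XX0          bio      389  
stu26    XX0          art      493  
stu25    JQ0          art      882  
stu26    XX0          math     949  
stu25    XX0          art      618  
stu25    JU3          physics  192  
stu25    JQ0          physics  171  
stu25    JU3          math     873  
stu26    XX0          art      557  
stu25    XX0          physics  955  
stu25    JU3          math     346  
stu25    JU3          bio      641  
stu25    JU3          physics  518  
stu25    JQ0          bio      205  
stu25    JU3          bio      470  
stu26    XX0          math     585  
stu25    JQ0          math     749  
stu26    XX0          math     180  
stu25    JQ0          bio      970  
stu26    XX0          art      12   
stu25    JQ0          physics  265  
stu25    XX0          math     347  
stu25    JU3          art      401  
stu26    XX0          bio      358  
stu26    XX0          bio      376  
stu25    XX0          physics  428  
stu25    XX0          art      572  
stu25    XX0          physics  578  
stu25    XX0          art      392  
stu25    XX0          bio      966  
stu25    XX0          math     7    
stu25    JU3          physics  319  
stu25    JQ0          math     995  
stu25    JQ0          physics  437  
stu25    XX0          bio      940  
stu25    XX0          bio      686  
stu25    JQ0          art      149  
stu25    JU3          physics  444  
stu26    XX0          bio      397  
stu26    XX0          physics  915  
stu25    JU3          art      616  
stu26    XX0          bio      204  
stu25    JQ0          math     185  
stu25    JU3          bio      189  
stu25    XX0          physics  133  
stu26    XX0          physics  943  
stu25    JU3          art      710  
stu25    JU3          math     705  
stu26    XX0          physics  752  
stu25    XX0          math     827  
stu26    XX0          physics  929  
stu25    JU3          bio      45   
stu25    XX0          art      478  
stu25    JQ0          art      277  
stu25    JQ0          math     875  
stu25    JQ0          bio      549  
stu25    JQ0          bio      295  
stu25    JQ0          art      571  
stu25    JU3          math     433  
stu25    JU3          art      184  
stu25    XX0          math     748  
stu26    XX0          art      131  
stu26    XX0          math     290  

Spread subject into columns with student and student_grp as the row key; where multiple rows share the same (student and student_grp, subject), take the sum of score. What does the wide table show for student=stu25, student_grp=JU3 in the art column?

Rows with student=stu25, student_grp=JU3 and subject=art: score values are 401, 616, 710, 184.
401 + 616 + 710 + 184 = 1911.

1911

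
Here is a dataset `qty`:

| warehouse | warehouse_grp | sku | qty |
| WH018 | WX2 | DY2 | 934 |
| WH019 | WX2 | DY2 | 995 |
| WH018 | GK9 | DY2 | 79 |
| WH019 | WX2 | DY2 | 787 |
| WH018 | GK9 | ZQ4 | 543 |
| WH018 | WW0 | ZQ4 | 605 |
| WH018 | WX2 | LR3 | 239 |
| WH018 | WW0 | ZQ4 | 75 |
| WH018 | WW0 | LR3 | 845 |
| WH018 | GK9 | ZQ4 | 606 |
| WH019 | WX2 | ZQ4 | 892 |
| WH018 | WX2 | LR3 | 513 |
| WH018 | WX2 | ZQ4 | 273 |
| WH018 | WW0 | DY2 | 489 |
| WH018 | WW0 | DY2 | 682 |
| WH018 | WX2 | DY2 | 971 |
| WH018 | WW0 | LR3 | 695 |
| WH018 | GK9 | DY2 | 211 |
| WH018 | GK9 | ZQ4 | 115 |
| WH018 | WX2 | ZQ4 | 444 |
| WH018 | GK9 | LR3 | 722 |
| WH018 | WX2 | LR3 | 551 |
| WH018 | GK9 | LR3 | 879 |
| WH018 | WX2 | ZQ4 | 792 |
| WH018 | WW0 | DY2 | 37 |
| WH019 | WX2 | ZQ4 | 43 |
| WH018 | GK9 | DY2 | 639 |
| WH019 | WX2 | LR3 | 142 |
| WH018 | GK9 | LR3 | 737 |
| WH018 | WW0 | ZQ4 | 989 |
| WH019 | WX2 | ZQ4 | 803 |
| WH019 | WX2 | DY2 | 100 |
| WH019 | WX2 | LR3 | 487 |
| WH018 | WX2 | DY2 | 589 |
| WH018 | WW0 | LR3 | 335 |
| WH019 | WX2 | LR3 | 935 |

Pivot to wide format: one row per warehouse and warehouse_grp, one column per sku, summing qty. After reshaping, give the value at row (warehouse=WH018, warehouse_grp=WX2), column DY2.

2494

Rows with warehouse=WH018, warehouse_grp=WX2 and sku=DY2: qty values are 934, 971, 589.
934 + 971 + 589 = 2494.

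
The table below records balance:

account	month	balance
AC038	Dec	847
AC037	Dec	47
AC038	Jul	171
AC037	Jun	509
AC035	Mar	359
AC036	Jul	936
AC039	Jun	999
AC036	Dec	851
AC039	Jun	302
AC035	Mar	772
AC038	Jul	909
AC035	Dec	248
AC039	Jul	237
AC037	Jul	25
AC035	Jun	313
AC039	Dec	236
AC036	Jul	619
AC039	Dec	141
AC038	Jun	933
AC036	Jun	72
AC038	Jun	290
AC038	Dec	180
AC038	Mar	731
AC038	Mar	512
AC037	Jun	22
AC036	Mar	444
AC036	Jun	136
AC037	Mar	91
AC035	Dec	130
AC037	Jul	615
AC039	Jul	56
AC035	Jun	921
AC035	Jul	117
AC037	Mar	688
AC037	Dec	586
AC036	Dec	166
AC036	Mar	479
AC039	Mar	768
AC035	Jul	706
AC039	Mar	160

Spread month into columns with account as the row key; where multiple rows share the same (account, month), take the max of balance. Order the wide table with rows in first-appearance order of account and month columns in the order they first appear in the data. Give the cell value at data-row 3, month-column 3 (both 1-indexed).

With rows in first-appearance order of account, row 3 is account=AC035. month columns in first-appearance order: Dec, Jul, Jun, Mar; column 3 is Jun.
Long rows with account=AC035, month=Jun: max(313, 921) = 921.

921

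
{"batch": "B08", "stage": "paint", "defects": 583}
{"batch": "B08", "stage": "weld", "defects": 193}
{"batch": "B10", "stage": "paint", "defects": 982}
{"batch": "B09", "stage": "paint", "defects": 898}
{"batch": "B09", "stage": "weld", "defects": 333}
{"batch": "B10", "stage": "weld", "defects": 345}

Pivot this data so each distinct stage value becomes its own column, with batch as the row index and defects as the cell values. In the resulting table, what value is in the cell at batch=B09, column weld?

333

Wide layout: rows indexed by batch, columns are the 2 distinct stage values (paint, weld).
Cell (batch=B09, stage=weld) draws from the long row where batch=B09 and stage=weld, which has defects=333.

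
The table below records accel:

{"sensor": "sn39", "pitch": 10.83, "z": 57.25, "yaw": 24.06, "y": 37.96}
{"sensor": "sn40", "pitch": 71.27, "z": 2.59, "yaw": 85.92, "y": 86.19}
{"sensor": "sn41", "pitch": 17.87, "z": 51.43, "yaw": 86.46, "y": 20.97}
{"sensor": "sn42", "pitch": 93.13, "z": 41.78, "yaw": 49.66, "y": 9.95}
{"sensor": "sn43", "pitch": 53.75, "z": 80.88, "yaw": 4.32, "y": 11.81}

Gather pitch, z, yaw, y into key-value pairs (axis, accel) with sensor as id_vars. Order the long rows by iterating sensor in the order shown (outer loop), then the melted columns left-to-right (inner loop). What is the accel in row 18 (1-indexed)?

80.88

20 rows total (5 × 4). Row 18: index ⌊(18-1)/4⌋ = 4 into sensor → sn43; (18-1) mod 4 = 1 into the melted columns → z.
So row 18 is (sn43, z, 80.88); accel = 80.88.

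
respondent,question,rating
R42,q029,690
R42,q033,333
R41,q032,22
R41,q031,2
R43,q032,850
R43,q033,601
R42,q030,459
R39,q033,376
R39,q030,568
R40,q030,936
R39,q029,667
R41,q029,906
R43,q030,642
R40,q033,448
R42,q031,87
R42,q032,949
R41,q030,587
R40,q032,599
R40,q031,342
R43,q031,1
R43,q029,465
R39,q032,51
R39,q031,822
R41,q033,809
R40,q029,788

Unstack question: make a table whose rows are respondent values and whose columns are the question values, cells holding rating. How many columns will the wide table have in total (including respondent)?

6

1 column for respondent plus 5 distinct question values → 6 columns.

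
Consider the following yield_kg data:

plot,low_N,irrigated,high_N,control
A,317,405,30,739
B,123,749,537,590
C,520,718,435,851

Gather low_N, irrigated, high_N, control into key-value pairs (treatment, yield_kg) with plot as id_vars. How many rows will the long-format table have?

3 plot values × 4 melted columns = 12 rows.

12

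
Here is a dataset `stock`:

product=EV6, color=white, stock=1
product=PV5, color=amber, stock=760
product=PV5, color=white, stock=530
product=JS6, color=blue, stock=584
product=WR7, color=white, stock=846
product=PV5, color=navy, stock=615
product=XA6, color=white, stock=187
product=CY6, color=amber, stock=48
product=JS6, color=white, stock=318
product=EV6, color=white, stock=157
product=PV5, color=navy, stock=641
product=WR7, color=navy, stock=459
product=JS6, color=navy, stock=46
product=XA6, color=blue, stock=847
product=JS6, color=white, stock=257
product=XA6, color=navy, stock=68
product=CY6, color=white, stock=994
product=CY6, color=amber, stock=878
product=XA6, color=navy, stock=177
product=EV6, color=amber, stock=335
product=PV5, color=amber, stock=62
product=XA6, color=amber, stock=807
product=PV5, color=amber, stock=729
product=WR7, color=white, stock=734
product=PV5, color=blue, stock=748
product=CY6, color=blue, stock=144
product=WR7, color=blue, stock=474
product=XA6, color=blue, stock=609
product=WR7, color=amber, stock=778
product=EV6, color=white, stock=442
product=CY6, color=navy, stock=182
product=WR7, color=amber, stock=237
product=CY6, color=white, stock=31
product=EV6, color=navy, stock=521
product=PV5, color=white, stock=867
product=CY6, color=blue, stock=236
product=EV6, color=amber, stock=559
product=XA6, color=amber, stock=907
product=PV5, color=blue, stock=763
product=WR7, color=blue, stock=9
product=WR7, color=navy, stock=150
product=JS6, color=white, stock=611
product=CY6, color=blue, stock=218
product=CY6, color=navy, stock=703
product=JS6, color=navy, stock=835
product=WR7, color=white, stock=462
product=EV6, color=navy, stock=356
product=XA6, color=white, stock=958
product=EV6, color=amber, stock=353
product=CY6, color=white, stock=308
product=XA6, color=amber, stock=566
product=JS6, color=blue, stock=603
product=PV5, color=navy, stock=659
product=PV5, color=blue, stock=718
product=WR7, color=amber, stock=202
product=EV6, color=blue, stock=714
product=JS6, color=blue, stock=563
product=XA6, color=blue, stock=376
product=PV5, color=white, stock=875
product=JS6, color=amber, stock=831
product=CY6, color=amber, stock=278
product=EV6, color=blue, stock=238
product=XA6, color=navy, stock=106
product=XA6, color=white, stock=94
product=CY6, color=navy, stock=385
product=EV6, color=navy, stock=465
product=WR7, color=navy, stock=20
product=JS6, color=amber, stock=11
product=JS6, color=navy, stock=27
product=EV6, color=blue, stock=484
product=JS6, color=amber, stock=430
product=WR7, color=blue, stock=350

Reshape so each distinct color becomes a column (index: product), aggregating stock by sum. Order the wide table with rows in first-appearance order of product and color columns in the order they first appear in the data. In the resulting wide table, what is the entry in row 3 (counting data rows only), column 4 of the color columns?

908

With rows in first-appearance order of product, row 3 is product=JS6. color columns in first-appearance order: white, amber, blue, navy; column 4 is navy.
Long rows with product=JS6, color=navy: 46 + 835 + 27 = 908.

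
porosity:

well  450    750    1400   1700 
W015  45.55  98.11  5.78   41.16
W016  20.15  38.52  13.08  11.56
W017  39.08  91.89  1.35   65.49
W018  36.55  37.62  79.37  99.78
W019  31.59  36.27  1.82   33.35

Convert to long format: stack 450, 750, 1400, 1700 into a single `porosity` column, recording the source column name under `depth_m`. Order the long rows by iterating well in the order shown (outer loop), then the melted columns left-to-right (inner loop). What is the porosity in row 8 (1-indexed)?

11.56

20 rows total (5 × 4). Row 8: index ⌊(8-1)/4⌋ = 1 into well → W016; (8-1) mod 4 = 3 into the melted columns → 1700.
So row 8 is (W016, 1700, 11.56); porosity = 11.56.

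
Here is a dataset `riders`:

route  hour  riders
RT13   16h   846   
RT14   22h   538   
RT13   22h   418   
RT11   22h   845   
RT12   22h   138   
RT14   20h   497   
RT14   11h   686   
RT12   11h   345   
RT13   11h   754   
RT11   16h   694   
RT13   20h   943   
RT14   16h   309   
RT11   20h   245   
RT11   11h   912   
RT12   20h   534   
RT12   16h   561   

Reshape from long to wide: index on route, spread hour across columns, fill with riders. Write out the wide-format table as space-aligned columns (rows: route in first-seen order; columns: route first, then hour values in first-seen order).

route  16h  22h  20h  11h
RT13   846  418  943  754
RT14   309  538  497  686
RT11   694  845  245  912
RT12   561  138  534  345

Columns: route plus the 4 distinct hour values (16h, 22h, 20h, 11h).
For example, row RT13 column 16h takes riders=846 from the long row (RT13, 16h).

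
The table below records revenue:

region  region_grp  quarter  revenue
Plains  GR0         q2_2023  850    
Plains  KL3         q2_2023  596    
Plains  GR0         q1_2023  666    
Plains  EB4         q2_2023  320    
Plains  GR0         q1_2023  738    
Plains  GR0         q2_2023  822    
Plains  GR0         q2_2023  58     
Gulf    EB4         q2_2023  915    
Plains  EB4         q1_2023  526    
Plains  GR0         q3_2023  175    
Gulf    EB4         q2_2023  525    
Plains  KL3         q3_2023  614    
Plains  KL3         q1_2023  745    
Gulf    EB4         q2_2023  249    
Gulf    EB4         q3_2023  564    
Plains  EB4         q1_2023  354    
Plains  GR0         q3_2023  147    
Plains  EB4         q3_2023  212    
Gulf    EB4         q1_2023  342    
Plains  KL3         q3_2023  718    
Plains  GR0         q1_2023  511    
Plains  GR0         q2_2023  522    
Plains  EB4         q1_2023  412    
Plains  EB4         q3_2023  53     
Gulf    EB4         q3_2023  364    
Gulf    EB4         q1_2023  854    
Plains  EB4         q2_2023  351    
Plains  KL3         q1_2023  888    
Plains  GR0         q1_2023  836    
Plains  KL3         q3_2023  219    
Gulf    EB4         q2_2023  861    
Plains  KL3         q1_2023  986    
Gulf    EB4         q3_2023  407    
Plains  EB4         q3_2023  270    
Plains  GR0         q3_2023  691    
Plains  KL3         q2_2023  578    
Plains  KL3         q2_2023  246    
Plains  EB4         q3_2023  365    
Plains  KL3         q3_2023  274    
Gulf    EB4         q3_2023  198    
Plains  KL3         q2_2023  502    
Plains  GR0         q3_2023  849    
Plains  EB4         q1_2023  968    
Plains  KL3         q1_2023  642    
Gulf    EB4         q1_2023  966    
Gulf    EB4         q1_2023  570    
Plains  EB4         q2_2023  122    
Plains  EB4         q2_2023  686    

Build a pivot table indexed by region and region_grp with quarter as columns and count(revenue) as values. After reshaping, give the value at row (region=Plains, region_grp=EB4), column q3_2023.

4

Rows with region=Plains, region_grp=EB4 and quarter=q3_2023: revenue values are 212, 53, 270, 365.
4 rows match — count = 4.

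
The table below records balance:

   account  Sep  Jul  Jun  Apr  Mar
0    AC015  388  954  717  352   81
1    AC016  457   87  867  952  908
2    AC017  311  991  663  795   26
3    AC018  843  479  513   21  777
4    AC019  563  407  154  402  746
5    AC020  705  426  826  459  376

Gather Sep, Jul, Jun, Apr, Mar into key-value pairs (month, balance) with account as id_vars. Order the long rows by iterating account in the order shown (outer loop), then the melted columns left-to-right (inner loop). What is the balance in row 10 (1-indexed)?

908

30 rows total (6 × 5). Row 10: index ⌊(10-1)/5⌋ = 1 into account → AC016; (10-1) mod 5 = 4 into the melted columns → Mar.
So row 10 is (AC016, Mar, 908); balance = 908.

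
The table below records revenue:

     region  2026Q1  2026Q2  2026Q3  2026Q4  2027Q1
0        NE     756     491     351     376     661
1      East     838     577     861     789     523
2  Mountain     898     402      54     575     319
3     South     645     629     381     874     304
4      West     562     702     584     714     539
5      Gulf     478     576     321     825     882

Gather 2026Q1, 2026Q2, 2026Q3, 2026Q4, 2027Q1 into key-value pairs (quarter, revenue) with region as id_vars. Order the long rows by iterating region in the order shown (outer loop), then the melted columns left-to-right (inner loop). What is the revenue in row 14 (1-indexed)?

30 rows total (6 × 5). Row 14: index ⌊(14-1)/5⌋ = 2 into region → Mountain; (14-1) mod 5 = 3 into the melted columns → 2026Q4.
So row 14 is (Mountain, 2026Q4, 575); revenue = 575.

575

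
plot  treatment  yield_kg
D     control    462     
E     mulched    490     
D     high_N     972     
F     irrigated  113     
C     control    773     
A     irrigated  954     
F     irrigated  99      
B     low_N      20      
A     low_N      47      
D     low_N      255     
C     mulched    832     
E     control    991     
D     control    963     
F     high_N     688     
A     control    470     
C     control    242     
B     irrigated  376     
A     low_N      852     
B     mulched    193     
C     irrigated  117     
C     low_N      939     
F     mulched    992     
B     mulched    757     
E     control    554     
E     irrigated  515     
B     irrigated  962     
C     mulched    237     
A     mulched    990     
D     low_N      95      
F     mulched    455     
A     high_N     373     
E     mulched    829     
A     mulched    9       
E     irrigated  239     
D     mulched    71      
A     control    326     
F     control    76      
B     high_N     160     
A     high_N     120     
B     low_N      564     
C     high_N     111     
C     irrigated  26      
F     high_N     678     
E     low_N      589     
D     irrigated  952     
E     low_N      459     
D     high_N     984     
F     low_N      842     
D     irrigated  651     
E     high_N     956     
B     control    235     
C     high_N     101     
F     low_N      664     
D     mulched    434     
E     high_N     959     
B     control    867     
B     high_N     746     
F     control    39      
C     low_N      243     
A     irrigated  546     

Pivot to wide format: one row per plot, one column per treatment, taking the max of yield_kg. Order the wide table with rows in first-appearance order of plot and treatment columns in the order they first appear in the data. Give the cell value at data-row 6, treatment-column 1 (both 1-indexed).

867

With rows in first-appearance order of plot, row 6 is plot=B. treatment columns in first-appearance order: control, mulched, high_N, irrigated, low_N; column 1 is control.
Long rows with plot=B, treatment=control: max(235, 867) = 867.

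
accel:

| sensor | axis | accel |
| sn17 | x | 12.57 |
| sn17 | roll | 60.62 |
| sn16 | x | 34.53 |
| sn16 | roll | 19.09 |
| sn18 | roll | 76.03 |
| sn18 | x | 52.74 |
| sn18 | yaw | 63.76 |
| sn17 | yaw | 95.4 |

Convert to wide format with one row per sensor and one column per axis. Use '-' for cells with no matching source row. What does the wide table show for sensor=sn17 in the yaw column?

The long row with sensor=sn17, axis=yaw has accel=95.4.

95.4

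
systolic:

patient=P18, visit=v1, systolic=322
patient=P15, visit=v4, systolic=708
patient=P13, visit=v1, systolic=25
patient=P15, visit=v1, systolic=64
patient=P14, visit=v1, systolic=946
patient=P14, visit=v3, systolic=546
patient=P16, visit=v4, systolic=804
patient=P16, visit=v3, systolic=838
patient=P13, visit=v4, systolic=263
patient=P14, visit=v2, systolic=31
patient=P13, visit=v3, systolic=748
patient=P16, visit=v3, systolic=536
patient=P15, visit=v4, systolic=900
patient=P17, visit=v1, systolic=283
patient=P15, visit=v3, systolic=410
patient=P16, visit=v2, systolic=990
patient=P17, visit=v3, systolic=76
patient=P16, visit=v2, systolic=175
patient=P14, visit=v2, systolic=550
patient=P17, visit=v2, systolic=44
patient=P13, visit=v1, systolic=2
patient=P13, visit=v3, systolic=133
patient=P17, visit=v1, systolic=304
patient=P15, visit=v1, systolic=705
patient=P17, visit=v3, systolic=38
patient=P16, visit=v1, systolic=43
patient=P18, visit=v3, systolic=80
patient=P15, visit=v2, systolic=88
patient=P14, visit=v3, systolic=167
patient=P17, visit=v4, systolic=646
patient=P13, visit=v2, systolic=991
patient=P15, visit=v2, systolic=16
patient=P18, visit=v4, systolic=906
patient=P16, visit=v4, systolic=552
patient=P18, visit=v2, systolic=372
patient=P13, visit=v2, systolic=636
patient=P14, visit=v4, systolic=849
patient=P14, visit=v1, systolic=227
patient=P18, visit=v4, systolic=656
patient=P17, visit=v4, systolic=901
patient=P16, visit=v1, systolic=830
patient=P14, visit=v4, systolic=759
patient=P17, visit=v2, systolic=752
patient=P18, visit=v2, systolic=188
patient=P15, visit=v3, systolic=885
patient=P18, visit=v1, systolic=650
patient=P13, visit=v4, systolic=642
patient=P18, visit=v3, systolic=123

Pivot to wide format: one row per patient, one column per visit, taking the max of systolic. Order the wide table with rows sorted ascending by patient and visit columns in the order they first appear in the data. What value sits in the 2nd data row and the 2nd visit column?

849

With rows sorted ascending by patient, row 2 is patient=P14. visit columns in first-appearance order: v1, v4, v3, v2; column 2 is v4.
Long rows with patient=P14, visit=v4: max(849, 759) = 849.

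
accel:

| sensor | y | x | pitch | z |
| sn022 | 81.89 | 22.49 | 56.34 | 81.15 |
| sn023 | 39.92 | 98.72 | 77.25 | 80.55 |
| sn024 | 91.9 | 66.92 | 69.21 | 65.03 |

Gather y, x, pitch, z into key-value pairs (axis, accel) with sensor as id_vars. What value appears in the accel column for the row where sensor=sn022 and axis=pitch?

Unpivoting turns each (sensor, wide-column) pair into one long row.
The wide cell at row sn022, column pitch holds 56.34, so the long row (sn022, pitch) has accel=56.34.

56.34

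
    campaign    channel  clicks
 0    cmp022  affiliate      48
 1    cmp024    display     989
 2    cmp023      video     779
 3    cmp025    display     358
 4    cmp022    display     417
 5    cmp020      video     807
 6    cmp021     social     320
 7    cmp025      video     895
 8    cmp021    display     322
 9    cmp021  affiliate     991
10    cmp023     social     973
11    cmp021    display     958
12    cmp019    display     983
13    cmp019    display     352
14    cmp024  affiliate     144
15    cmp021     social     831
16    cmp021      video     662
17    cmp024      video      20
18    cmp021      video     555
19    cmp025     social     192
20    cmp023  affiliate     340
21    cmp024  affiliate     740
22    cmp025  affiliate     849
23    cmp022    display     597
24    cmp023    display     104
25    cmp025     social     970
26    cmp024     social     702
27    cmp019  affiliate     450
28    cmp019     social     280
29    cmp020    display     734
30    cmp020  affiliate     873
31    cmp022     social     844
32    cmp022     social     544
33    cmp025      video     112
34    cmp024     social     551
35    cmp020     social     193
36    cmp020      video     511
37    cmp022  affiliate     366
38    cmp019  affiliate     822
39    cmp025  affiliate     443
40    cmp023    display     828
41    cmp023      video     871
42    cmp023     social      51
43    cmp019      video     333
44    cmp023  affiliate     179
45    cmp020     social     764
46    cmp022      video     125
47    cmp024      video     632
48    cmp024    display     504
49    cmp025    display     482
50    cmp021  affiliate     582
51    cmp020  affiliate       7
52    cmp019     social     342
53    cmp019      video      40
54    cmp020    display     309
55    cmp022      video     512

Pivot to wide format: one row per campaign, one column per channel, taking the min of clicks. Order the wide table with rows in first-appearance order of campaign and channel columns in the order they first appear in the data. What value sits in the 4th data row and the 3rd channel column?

With rows in first-appearance order of campaign, row 4 is campaign=cmp025. channel columns in first-appearance order: affiliate, display, video, social; column 3 is video.
Long rows with campaign=cmp025, channel=video: min(895, 112) = 112.

112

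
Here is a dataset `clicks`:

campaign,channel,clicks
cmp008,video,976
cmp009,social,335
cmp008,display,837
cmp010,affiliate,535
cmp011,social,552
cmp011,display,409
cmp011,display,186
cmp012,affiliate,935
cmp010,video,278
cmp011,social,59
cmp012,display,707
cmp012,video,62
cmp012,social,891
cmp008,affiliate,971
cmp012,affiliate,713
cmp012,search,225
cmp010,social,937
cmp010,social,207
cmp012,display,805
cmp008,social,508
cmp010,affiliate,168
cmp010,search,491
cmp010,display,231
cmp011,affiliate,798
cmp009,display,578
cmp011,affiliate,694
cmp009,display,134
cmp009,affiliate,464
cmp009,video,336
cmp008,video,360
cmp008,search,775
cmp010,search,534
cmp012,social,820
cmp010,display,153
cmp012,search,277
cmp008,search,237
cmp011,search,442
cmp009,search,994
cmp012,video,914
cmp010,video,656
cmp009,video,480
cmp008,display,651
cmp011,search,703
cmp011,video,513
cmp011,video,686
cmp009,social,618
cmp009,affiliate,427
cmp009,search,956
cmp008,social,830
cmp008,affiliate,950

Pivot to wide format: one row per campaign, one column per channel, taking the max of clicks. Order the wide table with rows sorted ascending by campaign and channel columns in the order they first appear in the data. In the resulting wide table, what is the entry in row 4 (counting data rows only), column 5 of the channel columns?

With rows sorted ascending by campaign, row 4 is campaign=cmp011. channel columns in first-appearance order: video, social, display, affiliate, search; column 5 is search.
Long rows with campaign=cmp011, channel=search: max(442, 703) = 703.

703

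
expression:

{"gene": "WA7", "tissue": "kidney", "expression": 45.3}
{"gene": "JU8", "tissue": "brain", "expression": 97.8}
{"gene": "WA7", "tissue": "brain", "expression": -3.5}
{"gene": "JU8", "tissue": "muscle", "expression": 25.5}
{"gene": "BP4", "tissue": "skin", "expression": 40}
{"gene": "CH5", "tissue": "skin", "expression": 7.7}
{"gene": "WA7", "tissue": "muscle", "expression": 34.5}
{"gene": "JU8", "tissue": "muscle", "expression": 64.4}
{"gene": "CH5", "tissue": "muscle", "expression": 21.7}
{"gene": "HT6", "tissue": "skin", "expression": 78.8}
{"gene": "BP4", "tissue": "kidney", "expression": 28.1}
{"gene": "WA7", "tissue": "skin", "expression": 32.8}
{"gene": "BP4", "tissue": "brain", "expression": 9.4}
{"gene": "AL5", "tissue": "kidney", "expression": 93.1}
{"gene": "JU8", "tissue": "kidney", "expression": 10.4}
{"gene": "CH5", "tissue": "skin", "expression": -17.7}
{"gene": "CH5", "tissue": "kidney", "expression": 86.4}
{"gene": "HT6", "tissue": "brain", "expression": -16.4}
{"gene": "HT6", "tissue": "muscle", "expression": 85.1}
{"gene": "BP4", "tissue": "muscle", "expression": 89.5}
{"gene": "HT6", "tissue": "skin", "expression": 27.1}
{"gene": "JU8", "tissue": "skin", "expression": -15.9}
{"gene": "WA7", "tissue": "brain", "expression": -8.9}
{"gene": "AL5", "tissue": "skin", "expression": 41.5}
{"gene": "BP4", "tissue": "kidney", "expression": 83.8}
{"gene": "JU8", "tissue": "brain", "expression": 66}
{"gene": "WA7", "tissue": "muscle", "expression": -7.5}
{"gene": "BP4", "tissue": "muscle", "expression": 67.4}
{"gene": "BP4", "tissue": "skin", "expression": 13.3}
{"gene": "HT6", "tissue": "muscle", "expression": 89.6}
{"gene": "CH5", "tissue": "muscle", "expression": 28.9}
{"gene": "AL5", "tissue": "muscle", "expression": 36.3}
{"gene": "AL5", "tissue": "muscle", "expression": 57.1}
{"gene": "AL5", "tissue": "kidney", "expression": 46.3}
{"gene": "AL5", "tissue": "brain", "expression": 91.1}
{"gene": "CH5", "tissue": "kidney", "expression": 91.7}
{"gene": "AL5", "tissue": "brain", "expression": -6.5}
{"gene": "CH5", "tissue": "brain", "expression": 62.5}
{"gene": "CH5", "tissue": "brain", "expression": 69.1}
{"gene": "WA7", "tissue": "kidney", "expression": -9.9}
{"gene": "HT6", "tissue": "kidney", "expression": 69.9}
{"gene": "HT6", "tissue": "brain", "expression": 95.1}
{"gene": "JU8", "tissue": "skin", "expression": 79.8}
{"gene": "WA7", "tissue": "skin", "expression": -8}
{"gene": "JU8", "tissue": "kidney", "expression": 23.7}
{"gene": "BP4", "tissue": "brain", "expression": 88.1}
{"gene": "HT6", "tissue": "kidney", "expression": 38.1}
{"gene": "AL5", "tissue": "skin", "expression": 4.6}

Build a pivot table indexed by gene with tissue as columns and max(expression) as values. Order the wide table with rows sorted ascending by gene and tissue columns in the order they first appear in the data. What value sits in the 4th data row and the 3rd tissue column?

With rows sorted ascending by gene, row 4 is gene=HT6. tissue columns in first-appearance order: kidney, brain, muscle, skin; column 3 is muscle.
Long rows with gene=HT6, tissue=muscle: max(85.1, 89.6) = 89.6.

89.6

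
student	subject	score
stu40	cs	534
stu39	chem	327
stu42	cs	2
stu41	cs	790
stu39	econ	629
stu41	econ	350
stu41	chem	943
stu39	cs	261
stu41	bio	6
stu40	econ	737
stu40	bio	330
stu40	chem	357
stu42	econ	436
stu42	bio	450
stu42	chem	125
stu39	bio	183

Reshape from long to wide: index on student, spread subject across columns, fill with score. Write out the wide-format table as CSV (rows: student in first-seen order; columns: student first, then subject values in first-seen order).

Columns: student plus the 4 distinct subject values (cs, chem, econ, bio).
For example, row stu40 column cs takes score=534 from the long row (stu40, cs).

student,cs,chem,econ,bio
stu40,534,357,737,330
stu39,261,327,629,183
stu42,2,125,436,450
stu41,790,943,350,6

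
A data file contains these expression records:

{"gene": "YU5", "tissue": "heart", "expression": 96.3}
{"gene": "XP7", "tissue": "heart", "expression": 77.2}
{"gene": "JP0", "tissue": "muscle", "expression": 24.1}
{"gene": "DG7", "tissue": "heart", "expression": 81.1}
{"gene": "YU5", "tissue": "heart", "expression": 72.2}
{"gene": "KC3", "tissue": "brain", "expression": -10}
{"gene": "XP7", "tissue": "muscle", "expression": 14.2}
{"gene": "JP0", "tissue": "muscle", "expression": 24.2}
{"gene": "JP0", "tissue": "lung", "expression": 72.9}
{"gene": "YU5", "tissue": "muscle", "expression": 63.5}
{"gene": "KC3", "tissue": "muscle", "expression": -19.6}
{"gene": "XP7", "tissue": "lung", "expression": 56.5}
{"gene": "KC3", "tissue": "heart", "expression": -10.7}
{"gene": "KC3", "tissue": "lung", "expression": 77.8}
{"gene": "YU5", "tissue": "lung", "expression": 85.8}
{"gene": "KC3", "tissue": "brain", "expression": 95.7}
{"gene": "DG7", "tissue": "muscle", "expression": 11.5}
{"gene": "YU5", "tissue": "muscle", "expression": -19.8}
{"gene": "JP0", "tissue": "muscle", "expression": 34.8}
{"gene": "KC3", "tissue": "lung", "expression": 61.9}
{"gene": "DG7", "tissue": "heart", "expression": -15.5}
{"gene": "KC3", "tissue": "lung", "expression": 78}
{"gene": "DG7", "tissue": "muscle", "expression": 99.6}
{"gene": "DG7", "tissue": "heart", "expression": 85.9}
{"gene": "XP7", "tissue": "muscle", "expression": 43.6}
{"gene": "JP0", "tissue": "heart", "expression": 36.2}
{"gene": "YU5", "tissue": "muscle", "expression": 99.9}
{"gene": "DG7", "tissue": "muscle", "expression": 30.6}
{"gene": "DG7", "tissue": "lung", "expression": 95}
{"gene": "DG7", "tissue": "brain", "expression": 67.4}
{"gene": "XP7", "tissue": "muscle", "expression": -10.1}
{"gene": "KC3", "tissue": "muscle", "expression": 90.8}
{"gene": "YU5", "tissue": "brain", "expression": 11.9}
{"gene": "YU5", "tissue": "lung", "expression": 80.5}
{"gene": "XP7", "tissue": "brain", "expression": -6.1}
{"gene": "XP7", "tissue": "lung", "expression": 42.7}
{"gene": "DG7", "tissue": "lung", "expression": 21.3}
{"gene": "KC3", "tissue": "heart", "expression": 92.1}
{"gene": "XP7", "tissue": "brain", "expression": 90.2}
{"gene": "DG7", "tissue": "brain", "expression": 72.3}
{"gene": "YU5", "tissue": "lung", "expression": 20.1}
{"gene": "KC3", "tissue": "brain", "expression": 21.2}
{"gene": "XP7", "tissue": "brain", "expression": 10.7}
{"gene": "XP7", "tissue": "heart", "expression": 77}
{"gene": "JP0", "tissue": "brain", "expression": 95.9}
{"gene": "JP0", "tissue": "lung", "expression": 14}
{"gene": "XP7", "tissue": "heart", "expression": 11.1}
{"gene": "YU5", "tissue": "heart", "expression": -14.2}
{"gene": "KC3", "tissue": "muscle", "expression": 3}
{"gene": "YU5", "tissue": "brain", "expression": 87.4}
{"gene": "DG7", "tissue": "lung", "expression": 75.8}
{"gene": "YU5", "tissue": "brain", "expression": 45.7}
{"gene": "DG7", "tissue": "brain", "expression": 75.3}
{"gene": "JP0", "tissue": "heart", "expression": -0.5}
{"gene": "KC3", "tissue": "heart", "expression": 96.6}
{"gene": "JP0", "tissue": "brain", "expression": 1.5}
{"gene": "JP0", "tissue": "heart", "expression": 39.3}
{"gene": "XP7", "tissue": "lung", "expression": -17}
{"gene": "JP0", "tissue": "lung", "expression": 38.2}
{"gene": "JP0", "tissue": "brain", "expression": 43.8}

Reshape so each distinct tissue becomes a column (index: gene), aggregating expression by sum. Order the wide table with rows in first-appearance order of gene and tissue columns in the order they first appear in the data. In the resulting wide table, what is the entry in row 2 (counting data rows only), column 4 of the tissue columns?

82.2

With rows in first-appearance order of gene, row 2 is gene=XP7. tissue columns in first-appearance order: heart, muscle, brain, lung; column 4 is lung.
Long rows with gene=XP7, tissue=lung: 56.5 + 42.7 + -17 = 82.2.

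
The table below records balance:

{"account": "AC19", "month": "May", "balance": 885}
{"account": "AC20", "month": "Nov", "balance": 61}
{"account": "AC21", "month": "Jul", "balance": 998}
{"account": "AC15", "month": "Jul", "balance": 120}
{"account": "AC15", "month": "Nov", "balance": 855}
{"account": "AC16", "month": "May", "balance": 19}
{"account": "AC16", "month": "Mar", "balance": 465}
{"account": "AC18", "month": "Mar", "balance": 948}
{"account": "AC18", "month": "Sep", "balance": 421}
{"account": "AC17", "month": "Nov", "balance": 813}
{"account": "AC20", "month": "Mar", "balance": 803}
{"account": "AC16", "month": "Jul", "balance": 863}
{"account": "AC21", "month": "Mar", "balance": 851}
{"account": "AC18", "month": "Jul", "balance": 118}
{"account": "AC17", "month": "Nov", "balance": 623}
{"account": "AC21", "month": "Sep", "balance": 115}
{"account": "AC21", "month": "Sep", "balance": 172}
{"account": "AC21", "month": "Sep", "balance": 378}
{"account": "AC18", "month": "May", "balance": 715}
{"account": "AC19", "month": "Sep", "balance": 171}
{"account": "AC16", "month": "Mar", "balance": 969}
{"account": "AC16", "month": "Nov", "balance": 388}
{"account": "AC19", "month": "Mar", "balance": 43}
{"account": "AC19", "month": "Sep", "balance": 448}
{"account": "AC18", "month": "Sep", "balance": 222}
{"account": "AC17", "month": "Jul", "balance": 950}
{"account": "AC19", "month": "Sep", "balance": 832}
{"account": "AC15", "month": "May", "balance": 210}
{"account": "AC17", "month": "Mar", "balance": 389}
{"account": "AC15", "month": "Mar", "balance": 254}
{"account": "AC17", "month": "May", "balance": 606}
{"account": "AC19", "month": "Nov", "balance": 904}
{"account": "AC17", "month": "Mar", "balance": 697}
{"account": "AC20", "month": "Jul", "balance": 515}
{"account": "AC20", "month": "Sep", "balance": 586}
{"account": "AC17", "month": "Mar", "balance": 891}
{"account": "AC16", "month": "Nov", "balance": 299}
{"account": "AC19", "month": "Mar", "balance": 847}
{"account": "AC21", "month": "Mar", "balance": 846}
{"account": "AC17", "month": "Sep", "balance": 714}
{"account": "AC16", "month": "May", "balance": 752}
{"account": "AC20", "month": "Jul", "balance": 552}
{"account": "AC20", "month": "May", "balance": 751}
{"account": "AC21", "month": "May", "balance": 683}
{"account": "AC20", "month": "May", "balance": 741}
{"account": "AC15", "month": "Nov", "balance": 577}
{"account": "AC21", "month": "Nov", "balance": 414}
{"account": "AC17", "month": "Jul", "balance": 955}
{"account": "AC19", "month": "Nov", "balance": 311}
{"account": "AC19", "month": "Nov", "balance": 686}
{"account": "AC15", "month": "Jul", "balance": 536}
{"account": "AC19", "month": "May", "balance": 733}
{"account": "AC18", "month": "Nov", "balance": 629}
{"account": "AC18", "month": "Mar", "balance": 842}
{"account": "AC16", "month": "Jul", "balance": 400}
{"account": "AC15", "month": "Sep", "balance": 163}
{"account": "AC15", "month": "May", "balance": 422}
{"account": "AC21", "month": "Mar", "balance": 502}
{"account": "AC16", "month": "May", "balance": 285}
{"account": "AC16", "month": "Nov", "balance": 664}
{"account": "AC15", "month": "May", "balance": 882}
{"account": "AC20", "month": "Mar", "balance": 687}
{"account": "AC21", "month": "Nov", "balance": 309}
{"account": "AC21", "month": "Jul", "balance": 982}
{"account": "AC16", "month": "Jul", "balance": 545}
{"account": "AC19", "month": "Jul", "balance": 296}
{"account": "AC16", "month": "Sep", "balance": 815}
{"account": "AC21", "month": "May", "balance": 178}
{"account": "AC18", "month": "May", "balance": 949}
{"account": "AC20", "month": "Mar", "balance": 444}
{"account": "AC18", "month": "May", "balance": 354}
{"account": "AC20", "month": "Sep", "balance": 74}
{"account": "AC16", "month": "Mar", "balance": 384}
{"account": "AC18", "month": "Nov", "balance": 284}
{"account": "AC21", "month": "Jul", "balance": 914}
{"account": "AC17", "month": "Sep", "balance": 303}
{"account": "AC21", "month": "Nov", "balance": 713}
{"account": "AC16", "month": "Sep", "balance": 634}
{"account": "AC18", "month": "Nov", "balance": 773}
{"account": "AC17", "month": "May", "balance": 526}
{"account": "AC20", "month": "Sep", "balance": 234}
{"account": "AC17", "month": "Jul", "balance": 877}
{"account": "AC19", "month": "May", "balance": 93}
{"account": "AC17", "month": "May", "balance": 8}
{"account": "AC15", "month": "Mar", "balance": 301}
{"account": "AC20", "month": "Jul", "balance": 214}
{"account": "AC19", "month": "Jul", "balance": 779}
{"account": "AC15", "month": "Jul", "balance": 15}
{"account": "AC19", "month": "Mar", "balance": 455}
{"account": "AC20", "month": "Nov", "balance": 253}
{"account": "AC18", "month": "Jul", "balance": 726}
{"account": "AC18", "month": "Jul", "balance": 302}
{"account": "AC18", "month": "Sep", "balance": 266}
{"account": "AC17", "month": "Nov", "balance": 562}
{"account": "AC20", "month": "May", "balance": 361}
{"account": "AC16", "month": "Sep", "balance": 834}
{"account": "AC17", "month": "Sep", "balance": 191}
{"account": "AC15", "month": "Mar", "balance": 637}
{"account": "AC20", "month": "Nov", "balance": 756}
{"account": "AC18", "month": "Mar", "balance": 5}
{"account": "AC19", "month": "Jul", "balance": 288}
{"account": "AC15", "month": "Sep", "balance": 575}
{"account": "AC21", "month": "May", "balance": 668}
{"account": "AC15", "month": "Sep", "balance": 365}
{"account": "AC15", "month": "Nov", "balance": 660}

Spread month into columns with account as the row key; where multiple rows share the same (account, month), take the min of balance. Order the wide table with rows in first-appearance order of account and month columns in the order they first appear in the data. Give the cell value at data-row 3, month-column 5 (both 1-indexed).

115

With rows in first-appearance order of account, row 3 is account=AC21. month columns in first-appearance order: May, Nov, Jul, Mar, Sep; column 5 is Sep.
Long rows with account=AC21, month=Sep: min(115, 172, 378) = 115.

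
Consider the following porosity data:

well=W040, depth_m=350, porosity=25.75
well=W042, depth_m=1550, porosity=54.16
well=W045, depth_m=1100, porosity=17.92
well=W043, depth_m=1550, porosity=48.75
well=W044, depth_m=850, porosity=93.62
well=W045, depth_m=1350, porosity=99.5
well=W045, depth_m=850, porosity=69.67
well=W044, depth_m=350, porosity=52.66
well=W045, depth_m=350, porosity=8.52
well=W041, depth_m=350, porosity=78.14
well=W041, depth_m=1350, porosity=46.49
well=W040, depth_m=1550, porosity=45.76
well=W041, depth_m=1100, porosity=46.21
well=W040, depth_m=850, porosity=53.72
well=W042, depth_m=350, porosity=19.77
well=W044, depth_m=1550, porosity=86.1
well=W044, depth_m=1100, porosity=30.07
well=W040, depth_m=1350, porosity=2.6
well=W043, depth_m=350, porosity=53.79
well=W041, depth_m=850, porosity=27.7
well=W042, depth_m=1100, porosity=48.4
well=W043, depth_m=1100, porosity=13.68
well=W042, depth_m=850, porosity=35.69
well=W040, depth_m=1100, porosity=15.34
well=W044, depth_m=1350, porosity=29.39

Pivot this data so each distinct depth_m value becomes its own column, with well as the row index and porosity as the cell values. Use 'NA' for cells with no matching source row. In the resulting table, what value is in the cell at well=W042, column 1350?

No long-format row has well=W042 and depth_m=1350, so the cell is NA.

NA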